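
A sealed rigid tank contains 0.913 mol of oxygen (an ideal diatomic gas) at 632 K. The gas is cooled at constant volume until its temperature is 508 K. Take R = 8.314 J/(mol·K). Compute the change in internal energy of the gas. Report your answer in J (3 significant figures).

ΔU ≈ -2350 J

Constant volume ⇒ W = 0, so Q = ΔU = nCᵥΔT with Cᵥ = 5R/2 = 20.79 J/(mol·K).
ΔU = (0.913)(20.79)(508 − 632) = -2353 J.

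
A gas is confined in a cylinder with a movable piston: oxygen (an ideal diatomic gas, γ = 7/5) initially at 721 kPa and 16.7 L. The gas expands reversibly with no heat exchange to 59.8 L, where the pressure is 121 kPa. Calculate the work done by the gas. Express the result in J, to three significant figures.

Adiabatic: W = (P₁V₁ − P₂V₂)/(γ − 1) with γ = 7/5.
P₁V₁ = 12041 J, P₂V₂ = 7236 J.
W = (12041 − 7236) / 0.4 = 12012 J.

W ≈ 12000 J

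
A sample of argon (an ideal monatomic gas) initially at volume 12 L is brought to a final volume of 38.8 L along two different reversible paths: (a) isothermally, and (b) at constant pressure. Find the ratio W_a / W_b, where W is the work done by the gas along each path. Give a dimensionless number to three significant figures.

W_a / W_b ≈ 0.525

Path (a) isothermal: W = P₁V₁ ln(V₂/V₁) → W_a/(P₁V₁) = 1.174.
Path (b) isobaric: W = P₁(V₂ − V₁) → W_b/(P₁V₁) = 2.233.
W_a / W_b = 1.174 / 2.233 = 0.5255.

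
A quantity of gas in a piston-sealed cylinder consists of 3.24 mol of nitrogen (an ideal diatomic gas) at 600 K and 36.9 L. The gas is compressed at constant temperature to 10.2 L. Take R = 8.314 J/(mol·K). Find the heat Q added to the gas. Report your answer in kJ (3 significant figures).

Isothermal ⇒ ΔU = 0, so Q = W = nRT ln(V₂/V₁).
Q = (3.24)(8.314)(600) ln(10.2/36.9) = 16162 × -1.286 = -20782 J.

Q ≈ -20.8 kJ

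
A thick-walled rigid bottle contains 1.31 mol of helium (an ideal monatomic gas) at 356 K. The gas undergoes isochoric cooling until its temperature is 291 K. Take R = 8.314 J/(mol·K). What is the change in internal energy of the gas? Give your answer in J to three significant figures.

Constant volume ⇒ W = 0, so Q = ΔU = nCᵥΔT with Cᵥ = 3R/2 = 12.47 J/(mol·K).
ΔU = (1.31)(12.47)(291 − 356) = -1062 J.

ΔU ≈ -1060 J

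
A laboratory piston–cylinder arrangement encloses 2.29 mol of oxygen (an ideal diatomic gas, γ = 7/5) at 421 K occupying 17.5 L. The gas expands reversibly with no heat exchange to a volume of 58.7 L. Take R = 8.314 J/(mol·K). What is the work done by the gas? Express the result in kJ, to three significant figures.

W ≈ 7.69 kJ

Adiabatic: TV^(γ−1) = const with γ = 7/5.
T₂ = T₁ (V₁/V₂)^(γ−1) = 421 × (17.5/58.7)^0.4 = 421 × 0.6163 = 259.4 K.
W_by = nCᵥ(T₁ − T₂) = (2.29)(20.79)(421 − 259.4) = 7690 J.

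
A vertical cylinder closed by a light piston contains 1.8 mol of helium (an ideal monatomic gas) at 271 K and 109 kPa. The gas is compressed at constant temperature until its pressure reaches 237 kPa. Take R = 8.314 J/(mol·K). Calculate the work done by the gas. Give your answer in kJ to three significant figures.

W ≈ -3.15 kJ

Isothermal process: W = nRT ln(V₂/V₁) = nRT ln(P₁/P₂).
W = (1.8)(8.314)(271) × ln(109/237)
  = 4056 × ln(0.4599) = 4056 × -0.7767
W_by_gas = -3150 J.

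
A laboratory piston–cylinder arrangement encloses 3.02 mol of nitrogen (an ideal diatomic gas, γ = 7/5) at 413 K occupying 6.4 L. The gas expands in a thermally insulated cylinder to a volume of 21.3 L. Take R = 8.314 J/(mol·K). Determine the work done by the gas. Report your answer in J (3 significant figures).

Adiabatic: TV^(γ−1) = const with γ = 7/5.
T₂ = T₁ (V₁/V₂)^(γ−1) = 413 × (6.4/21.3)^0.4 = 413 × 0.6182 = 255.3 K.
W_by = nCᵥ(T₁ − T₂) = (3.02)(20.79)(413 − 255.3) = 9898 J.

W ≈ 9900 J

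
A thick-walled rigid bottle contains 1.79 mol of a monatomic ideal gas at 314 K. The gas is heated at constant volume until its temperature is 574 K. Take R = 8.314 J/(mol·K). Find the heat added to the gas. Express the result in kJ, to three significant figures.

Constant volume ⇒ W = 0, so Q = ΔU = nCᵥΔT with Cᵥ = 3R/2 = 12.47 J/(mol·K).
ΔU = (1.79)(12.47)(574 − 314) = 5804 J.

Q ≈ 5.80 kJ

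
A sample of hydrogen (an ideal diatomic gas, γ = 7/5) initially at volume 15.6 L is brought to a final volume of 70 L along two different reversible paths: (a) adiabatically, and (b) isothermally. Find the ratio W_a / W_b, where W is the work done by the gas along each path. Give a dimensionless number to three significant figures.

Path (a) adiabatic: W = P₁V₁(1 − (V₁/V₂)^(γ−1))/(γ−1) → W_a/(P₁V₁) = 1.129.
Path (b) isothermal: W = P₁V₁ ln(V₂/V₁) → W_b/(P₁V₁) = 1.501.
W_a / W_b = 1.129 / 1.501 = 0.7518.

W_a / W_b ≈ 0.752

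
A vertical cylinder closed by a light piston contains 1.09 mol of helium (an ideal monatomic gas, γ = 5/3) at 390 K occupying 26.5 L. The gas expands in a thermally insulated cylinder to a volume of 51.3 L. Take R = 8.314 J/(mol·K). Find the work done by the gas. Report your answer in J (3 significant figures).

W ≈ 1890 J

Adiabatic: TV^(γ−1) = const with γ = 5/3.
T₂ = T₁ (V₁/V₂)^(γ−1) = 390 × (26.5/51.3)^0.667 = 390 × 0.6438 = 251.1 K.
W_by = nCᵥ(T₁ − T₂) = (1.09)(12.47)(390 − 251.1) = 1888 J.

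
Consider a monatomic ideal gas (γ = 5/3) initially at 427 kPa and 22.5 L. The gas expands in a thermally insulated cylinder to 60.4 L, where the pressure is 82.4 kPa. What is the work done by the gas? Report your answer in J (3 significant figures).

Adiabatic: W = (P₁V₁ − P₂V₂)/(γ − 1) with γ = 5/3.
P₁V₁ = 9608 J, P₂V₂ = 4977 J.
W = (9608 − 4977) / 0.6667 = 6946 J.

W ≈ 6950 J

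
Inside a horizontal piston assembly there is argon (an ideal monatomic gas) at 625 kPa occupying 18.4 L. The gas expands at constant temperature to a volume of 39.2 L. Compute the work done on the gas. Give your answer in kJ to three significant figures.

Isothermal: W = nRT ln(V₂/V₁) = P₁V₁ ln(V₂/V₁).
P₁V₁ = (625 kPa)(18.4 L) = 11500 J.
W = 11500 × ln(39.2/18.4) = 11500 × 0.7563
W_by_gas = 8698 J; work on gas = −W_by = -8698 J.

W ≈ -8.70 kJ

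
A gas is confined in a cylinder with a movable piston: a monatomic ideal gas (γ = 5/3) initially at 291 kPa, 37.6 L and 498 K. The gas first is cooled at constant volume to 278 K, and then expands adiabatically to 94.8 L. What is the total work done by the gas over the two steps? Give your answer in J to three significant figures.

W_total ≈ 4220 J

Step 1 (isochoric): W = 0 (constant volume).
After step 1: P = 162.4 kPa (V unchanged).
Step 2 (adiabatic): W = (P₁V₁ − P₂V₂)/(γ−1) = (6108 − 3297)/0.667 = 4216 J.
W_total = 0 + 4216 = 4216 J.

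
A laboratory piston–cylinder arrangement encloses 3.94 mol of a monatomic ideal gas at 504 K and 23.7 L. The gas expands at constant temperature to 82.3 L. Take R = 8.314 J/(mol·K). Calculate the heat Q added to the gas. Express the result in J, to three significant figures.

Isothermal ⇒ ΔU = 0, so Q = W = nRT ln(V₂/V₁).
Q = (3.94)(8.314)(504) ln(82.3/23.7) = 16510 × 1.245 = 20553 J.

Q ≈ 20600 J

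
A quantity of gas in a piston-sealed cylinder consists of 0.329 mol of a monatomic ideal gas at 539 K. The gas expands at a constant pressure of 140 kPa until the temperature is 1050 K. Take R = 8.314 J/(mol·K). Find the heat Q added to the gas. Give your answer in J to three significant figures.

Isobaric: W = nRΔT = (0.329)(8.314)(511) = 1398 J.
ΔU = nCᵥΔT with Cᵥ = 3R/2: ΔU = (0.329)(12.47)(511) = 2097 J.
Q = ΔU + W = 2097 + 1398 = 3494 J.

Q ≈ 3490 J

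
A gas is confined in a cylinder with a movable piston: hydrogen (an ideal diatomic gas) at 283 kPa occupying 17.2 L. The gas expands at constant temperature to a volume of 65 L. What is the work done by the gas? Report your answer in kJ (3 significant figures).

W ≈ 6.47 kJ

Isothermal: W = nRT ln(V₂/V₁) = P₁V₁ ln(V₂/V₁).
P₁V₁ = (283 kPa)(17.2 L) = 4868 J.
W = 4868 × ln(65/17.2) = 4868 × 1.329
W_by_gas = 6471 J.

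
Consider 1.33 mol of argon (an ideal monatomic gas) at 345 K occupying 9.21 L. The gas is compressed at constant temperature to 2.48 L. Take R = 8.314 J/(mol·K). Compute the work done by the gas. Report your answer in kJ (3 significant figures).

W ≈ -5.01 kJ

Isothermal: W = nRT ln(V₂/V₁).
W = (1.33)(8.314)(345) × ln(2.48/9.21)
  = 3815 × -1.312
W_by_gas = -5005 J.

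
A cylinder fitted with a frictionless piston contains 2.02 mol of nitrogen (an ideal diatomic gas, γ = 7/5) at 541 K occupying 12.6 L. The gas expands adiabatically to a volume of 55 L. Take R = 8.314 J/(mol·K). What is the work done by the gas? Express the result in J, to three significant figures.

Adiabatic: TV^(γ−1) = const with γ = 7/5.
T₂ = T₁ (V₁/V₂)^(γ−1) = 541 × (12.6/55)^0.4 = 541 × 0.5546 = 300.1 K.
W_by = nCᵥ(T₁ − T₂) = (2.02)(20.79)(541 − 300.1) = 10116 J.

W ≈ 10100 J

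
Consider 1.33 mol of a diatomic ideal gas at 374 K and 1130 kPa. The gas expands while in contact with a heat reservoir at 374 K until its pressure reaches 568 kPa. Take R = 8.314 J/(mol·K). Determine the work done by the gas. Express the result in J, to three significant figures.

Isothermal process: W = nRT ln(V₂/V₁) = nRT ln(P₁/P₂).
W = (1.33)(8.314)(374) × ln(1130/568)
  = 4136 × ln(1.989) = 4136 × 0.6879
W_by_gas = 2845 J.

W ≈ 2840 J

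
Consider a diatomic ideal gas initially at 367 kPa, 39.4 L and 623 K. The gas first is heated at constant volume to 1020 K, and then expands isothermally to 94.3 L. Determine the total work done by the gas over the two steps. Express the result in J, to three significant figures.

Step 1 (isochoric): W = 0 (constant volume).
After step 1: P = 600.9 kPa (V unchanged).
Step 2 (isothermal): W = P₁V₁ ln(V₂/V₁) = (23674) ln(94.3/39.4) = 20661 J.
W_total = 0 + 20661 = 20661 J.

W_total ≈ 20700 J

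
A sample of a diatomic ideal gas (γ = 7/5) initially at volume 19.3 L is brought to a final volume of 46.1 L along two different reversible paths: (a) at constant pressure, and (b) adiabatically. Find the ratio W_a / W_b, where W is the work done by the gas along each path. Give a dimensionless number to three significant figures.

Path (a) isobaric: W = P₁(V₂ − V₁) → W_a/(P₁V₁) = 1.389.
Path (b) adiabatic: W = P₁V₁(1 − (V₁/V₂)^(γ−1))/(γ−1) → W_b/(P₁V₁) = 0.7353.
W_a / W_b = 1.389 / 0.7353 = 1.889.

W_a / W_b ≈ 1.89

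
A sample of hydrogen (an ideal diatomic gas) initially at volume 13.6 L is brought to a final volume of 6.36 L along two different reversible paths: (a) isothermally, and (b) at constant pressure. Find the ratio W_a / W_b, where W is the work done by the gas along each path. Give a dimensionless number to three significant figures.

Path (a) isothermal: W = P₁V₁ ln(V₂/V₁) → W_a/(P₁V₁) = -0.76.
Path (b) isobaric: W = P₁(V₂ − V₁) → W_b/(P₁V₁) = -0.5324.
W_a / W_b = -0.76 / -0.5324 = 1.428.

W_a / W_b ≈ 1.43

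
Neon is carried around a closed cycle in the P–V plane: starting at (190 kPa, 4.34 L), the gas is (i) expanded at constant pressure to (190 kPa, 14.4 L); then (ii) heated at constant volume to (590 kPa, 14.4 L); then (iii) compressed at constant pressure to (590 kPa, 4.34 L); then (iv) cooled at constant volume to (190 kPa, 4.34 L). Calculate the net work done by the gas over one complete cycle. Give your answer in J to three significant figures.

W_net ≈ -4020 J

Constant-volume legs do no work.
W(i) = (190)(14.4 − 4.34) = 1911 J; W(iii) = (590)(4.34 − 14.4) = -5935 J.
W_net = 1911 − 5935 = -4024 J (the counter-clockwise enclosed area).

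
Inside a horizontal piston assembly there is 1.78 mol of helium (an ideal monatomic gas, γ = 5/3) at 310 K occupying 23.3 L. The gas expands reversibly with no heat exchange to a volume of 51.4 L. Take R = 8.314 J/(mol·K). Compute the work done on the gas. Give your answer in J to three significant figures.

W ≈ -2820 J

Adiabatic: TV^(γ−1) = const with γ = 5/3.
T₂ = T₁ (V₁/V₂)^(γ−1) = 310 × (23.3/51.4)^0.667 = 310 × 0.5901 = 182.9 K.
W_by = nCᵥ(T₁ − T₂) = (1.78)(12.47)(310 − 182.9) = 2821 J.
Work on gas = −W_by = -2821 J.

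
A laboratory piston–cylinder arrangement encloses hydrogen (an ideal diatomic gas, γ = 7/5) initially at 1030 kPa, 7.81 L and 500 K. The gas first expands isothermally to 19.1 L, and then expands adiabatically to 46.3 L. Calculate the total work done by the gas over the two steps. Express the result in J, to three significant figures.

W_total ≈ 13200 J

Step 1 (isothermal): W = P₁V₁ ln(V₂/V₁) = (8044) ln(19.1/7.81) = 7194 J.
After step 1: P = 421.2 kPa, V = 19.1 L, T = 500 K.
Step 2 (adiabatic): W = (P₁V₁ − P₂V₂)/(γ−1) = (8044 − 5645)/0.4 = 5998 J.
W_total = 7194 + 5998 = 13192 J.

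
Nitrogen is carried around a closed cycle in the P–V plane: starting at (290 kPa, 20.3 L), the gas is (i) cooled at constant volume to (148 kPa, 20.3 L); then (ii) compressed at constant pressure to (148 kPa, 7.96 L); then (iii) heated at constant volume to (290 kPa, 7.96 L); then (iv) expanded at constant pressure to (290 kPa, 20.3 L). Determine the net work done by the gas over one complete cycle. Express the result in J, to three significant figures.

Constant-volume legs do no work.
W(ii) = (148)(7.96 − 20.3) = -1826 J; W(iv) = (290)(20.3 − 7.96) = 3579 J.
W_net = -1826 + 3579 = 1752 J (the clockwise enclosed area).

W_net ≈ 1750 J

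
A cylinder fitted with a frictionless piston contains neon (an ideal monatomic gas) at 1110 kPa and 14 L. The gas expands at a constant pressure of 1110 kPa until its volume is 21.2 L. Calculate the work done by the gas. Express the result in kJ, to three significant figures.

W ≈ 7.99 kJ

Isobaric: W = P ΔV.
W = (1110 kPa)(21.2 − 14 L) = (1110)(7.2) = 7992 J.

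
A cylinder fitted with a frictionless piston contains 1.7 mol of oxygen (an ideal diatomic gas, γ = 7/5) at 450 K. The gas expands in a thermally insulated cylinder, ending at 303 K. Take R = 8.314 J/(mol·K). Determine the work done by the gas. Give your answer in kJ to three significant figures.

W ≈ 5.19 kJ

Adiabatic ⇒ Q = 0, so W_by = −ΔU = nCᵥ(T₁ − T₂).
Cᵥ = 5R/2 = 20.79 J/(mol·K).
W = (1.7)(20.79)(450 − 303) = 5194 J.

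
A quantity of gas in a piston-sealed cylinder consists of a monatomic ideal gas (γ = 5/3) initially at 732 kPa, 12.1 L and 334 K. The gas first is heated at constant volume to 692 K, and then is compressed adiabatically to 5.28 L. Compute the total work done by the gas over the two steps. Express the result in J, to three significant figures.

W_total ≈ -20300 J

Step 1 (isochoric): W = 0 (constant volume).
After step 1: P = 1517 kPa (V unchanged).
Step 2 (adiabatic): W = (P₁V₁ − P₂V₂)/(γ−1) = (18351 − 31898)/0.667 = -20320 J.
W_total = 0 − 20320 = -20320 J.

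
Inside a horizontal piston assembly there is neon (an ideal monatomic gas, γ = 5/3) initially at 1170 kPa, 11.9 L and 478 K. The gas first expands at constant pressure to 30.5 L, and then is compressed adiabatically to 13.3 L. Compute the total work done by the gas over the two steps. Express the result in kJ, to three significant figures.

Step 1 (isobaric): W = PΔV = (1170 kPa)(30.5 − 11.9 L) = 21762 J.
After step 1: P = 1170 kPa, V = 30.5 L, T = 1225 K.
Step 2 (adiabatic): W = (P₁V₁ − P₂V₂)/(γ−1) = (35685 − 62056)/0.667 = -39557 J.
W_total = 21762 − 39557 = -17795 J.

W_total ≈ -17.8 kJ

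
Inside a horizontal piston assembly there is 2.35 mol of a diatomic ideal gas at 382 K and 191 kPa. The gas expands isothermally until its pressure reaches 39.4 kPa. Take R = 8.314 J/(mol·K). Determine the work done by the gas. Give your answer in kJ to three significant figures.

W ≈ 11.8 kJ

Isothermal process: W = nRT ln(V₂/V₁) = nRT ln(P₁/P₂).
W = (2.35)(8.314)(382) × ln(191/39.4)
  = 7463 × ln(4.848) = 7463 × 1.579
W_by_gas = 11781 J.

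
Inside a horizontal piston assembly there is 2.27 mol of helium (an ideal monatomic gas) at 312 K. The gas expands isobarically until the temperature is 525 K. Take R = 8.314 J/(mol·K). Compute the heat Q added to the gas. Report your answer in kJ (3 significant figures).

Isobaric: W = nRΔT = (2.27)(8.314)(213) = 4020 J.
ΔU = nCᵥΔT with Cᵥ = 3R/2: ΔU = (2.27)(12.47)(213) = 6030 J.
Q = ΔU + W = 6030 + 4020 = 10050 J.

Q ≈ 10.0 kJ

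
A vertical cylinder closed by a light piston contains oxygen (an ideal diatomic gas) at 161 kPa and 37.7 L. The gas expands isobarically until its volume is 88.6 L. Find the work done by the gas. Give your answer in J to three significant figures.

Isobaric: W = P ΔV.
W = (161 kPa)(88.6 − 37.7 L) = (161)(50.9) = 8195 J.

W ≈ 8190 J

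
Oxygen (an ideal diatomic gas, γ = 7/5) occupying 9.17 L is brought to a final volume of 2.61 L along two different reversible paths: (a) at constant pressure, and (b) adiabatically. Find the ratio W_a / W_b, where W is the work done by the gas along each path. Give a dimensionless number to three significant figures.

Path (a) isobaric: W = P₁(V₂ − V₁) → W_a/(P₁V₁) = -0.7154.
Path (b) adiabatic: W = P₁V₁(1 − (V₁/V₂)^(γ−1))/(γ−1) → W_b/(P₁V₁) = -1.633.
W_a / W_b = -0.7154 / -1.633 = 0.4382.

W_a / W_b ≈ 0.438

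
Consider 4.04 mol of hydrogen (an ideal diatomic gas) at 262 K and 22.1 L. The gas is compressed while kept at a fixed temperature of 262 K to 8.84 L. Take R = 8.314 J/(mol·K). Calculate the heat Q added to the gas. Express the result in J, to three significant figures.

Q ≈ -8060 J

Isothermal ⇒ ΔU = 0, so Q = W = nRT ln(V₂/V₁).
Q = (4.04)(8.314)(262) ln(8.84/22.1) = 8800 × -0.9163 = -8064 J.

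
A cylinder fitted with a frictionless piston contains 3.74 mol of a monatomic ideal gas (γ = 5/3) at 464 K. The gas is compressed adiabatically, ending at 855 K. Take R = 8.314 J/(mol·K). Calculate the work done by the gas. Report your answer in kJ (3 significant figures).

W ≈ -18.2 kJ

Adiabatic ⇒ Q = 0, so W_by = −ΔU = nCᵥ(T₁ − T₂).
Cᵥ = 3R/2 = 12.47 J/(mol·K).
W = (3.74)(12.47)(464 − 855) = -18237 J.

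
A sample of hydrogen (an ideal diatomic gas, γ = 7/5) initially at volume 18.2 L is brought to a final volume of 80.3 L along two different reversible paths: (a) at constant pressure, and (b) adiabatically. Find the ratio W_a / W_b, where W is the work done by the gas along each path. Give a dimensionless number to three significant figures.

W_a / W_b ≈ 3.05

Path (a) isobaric: W = P₁(V₂ − V₁) → W_a/(P₁V₁) = 3.412.
Path (b) adiabatic: W = P₁V₁(1 − (V₁/V₂)^(γ−1))/(γ−1) → W_b/(P₁V₁) = 1.119.
W_a / W_b = 3.412 / 1.119 = 3.048.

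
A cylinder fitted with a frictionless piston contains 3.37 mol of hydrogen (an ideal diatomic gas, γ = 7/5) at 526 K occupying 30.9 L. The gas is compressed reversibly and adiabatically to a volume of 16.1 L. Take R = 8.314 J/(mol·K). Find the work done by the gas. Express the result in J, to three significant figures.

W ≈ -11000 J

Adiabatic: TV^(γ−1) = const with γ = 7/5.
T₂ = T₁ (V₁/V₂)^(γ−1) = 526 × (30.9/16.1)^0.4 = 526 × 1.298 = 682.7 K.
W_by = nCᵥ(T₁ − T₂) = (3.37)(20.79)(526 − 682.7) = -10977 J.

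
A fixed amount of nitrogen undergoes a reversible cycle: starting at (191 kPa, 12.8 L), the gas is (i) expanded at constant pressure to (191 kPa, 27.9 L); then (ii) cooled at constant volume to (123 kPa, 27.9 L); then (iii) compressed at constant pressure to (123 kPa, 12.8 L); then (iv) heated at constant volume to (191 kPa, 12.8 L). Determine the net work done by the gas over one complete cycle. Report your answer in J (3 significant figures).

W_net ≈ 1030 J

Constant-volume legs do no work.
W(i) = (191)(27.9 − 12.8) = 2884 J; W(iii) = (123)(12.8 − 27.9) = -1857 J.
W_net = 2884 − 1857 = 1027 J (the clockwise enclosed area).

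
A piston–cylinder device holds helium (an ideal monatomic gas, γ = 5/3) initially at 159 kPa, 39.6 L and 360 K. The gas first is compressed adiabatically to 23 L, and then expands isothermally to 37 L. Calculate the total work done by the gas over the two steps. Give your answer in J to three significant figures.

W_total ≈ 177 J

Step 1 (adiabatic): W = (P₁V₁ − P₂V₂)/(γ−1) = (6296 − 9045)/0.667 = -4123 J.
After step 1: P = 393.3 kPa, V = 23 L, T = 517.1 K.
Step 2 (isothermal): W = P₁V₁ ln(V₂/V₁) = (9045) ln(37/23) = 4300 J.
W_total = -4123 + 4300 = 177.4 J.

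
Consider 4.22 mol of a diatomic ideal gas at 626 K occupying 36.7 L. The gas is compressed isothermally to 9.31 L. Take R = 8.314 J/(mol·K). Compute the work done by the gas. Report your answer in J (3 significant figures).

Isothermal: W = nRT ln(V₂/V₁).
W = (4.22)(8.314)(626) × ln(9.31/36.7)
  = 21963 × -1.372
W_by_gas = -30127 J.

W ≈ -30100 J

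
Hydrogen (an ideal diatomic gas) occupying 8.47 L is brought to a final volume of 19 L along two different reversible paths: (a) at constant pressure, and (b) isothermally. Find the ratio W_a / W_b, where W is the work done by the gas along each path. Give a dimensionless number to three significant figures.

Path (a) isobaric: W = P₁(V₂ − V₁) → W_a/(P₁V₁) = 1.243.
Path (b) isothermal: W = P₁V₁ ln(V₂/V₁) → W_b/(P₁V₁) = 0.8079.
W_a / W_b = 1.243 / 0.8079 = 1.539.

W_a / W_b ≈ 1.54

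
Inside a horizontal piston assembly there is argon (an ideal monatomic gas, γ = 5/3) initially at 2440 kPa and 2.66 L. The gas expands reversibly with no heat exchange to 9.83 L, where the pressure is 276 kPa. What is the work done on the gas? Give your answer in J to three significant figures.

W ≈ -5670 J

Adiabatic: W = (P₁V₁ − P₂V₂)/(γ − 1) with γ = 5/3.
P₁V₁ = 6490 J, P₂V₂ = 2713 J.
W = (6490 − 2713) / 0.6667 = 5666 J.
Work on gas = −W_by = -5666 J.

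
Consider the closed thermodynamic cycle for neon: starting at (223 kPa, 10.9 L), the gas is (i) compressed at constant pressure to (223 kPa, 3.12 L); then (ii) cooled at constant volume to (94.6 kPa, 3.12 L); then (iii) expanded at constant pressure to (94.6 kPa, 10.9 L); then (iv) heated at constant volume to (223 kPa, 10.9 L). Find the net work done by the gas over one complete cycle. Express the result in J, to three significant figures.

Constant-volume legs do no work.
W(i) = (223)(3.12 − 10.9) = -1735 J; W(iii) = (94.6)(10.9 − 3.12) = 736 J.
W_net = -1735 + 736 = -999 J (the counter-clockwise enclosed area).

W_net ≈ -999 J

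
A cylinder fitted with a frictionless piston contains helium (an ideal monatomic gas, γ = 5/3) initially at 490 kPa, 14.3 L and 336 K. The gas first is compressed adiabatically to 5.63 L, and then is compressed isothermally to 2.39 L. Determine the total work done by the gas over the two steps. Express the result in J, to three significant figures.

W_total ≈ -20200 J

Step 1 (adiabatic): W = (P₁V₁ − P₂V₂)/(γ−1) = (7007 − 13044)/0.667 = -9056 J.
After step 1: P = 2317 kPa, V = 5.63 L, T = 625.5 K.
Step 2 (isothermal): W = P₁V₁ ln(V₂/V₁) = (13044) ln(2.39/5.63) = -11176 J.
W_total = -9056 − 11176 = -20232 J.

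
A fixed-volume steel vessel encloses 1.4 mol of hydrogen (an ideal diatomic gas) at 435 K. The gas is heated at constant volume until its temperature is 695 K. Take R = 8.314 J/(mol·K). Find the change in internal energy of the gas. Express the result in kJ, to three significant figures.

Constant volume ⇒ W = 0, so Q = ΔU = nCᵥΔT with Cᵥ = 5R/2 = 20.79 J/(mol·K).
ΔU = (1.4)(20.79)(695 − 435) = 7566 J.

ΔU ≈ 7.57 kJ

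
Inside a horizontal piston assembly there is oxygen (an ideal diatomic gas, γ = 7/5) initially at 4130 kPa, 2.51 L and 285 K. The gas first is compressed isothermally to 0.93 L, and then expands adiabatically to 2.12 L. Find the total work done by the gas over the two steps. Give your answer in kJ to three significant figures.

Step 1 (isothermal): W = P₁V₁ ln(V₂/V₁) = (10366) ln(0.93/2.51) = -10292 J.
After step 1: P = 11147 kPa, V = 0.93 L, T = 285 K.
Step 2 (adiabatic): W = (P₁V₁ − P₂V₂)/(γ−1) = (10366 − 7456)/0.4 = 7277 J.
W_total = -10292 + 7277 = -3015 J.

W_total ≈ -3.02 kJ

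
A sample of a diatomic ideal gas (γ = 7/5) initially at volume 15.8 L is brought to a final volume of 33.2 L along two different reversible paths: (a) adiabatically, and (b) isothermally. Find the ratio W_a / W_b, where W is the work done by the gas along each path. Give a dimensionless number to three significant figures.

W_a / W_b ≈ 0.865

Path (a) adiabatic: W = P₁V₁(1 − (V₁/V₂)^(γ−1))/(γ−1) → W_a/(P₁V₁) = 0.6424.
Path (b) isothermal: W = P₁V₁ ln(V₂/V₁) → W_b/(P₁V₁) = 0.7425.
W_a / W_b = 0.6424 / 0.7425 = 0.8652.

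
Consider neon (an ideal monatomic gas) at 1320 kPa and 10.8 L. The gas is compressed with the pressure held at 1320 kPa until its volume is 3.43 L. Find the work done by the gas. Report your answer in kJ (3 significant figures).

Isobaric: W = P ΔV.
W = (1320 kPa)(3.43 − 10.8 L) = (1320)(-7.37) = -9728 J.

W ≈ -9.73 kJ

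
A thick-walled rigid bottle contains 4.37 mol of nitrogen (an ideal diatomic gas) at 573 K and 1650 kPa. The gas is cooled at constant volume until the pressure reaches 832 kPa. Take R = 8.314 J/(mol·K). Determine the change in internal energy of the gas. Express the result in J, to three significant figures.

ΔU ≈ -25800 J

Constant volume ⇒ W = 0, so Q = ΔU = nCᵥΔT with Cᵥ = 5R/2 = 20.79 J/(mol·K).
At constant V, T₂/T₁ = P₂/P₁ ⇒ ΔT = T₁(P₂/P₁ − 1) = 573·(832/1650 − 1) = -284.1 K.
ΔU = (4.37)(20.79)(-284.1) = -25802 J.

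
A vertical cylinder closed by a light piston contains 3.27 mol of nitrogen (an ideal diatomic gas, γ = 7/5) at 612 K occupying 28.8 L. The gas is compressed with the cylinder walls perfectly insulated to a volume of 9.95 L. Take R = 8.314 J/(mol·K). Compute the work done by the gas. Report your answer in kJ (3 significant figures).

Adiabatic: TV^(γ−1) = const with γ = 7/5.
T₂ = T₁ (V₁/V₂)^(γ−1) = 612 × (28.8/9.95)^0.4 = 612 × 1.53 = 936.2 K.
W_by = nCᵥ(T₁ − T₂) = (3.27)(20.79)(612 − 936.2) = -22036 J.

W ≈ -22.0 kJ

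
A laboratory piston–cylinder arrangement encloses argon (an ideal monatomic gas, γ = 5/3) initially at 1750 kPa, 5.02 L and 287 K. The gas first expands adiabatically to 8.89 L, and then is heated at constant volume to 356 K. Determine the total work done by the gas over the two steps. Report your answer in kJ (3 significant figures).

W_total ≈ 4.17 kJ

Step 1 (adiabatic): W = (P₁V₁ − P₂V₂)/(γ−1) = (8785 − 6002)/0.667 = 4175 J.
Step 2 (isochoric): W = 0 (constant volume).
W_total = 4175 + 0 = 4175 J.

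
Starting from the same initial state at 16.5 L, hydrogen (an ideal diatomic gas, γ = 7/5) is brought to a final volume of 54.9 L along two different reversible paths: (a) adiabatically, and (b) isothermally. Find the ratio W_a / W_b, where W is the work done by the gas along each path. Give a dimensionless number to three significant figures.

Path (a) adiabatic: W = P₁V₁(1 − (V₁/V₂)^(γ−1))/(γ−1) → W_a/(P₁V₁) = 0.9544.
Path (b) isothermal: W = P₁V₁ ln(V₂/V₁) → W_b/(P₁V₁) = 1.202.
W_a / W_b = 0.9544 / 1.202 = 0.7939.

W_a / W_b ≈ 0.794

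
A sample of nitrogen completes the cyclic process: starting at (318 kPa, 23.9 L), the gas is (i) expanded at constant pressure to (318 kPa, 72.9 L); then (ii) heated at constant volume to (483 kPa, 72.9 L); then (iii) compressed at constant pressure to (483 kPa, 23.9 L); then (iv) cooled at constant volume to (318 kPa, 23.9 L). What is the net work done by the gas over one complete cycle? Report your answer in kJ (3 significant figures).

W_net ≈ -8.09 kJ

Constant-volume legs do no work.
W(i) = (318)(72.9 − 23.9) = 15582 J; W(iii) = (483)(23.9 − 72.9) = -23667 J.
W_net = 15582 − 23667 = -8085 J (the counter-clockwise enclosed area).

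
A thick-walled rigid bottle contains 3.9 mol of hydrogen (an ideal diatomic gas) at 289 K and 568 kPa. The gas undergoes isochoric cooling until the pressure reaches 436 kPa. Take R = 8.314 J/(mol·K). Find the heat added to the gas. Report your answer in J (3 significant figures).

Q ≈ -5440 J

Constant volume ⇒ W = 0, so Q = ΔU = nCᵥΔT with Cᵥ = 5R/2 = 20.79 J/(mol·K).
At constant V, T₂/T₁ = P₂/P₁ ⇒ ΔT = T₁(P₂/P₁ − 1) = 289·(436/568 − 1) = -67.16 K.
ΔU = (3.9)(20.79)(-67.16) = -5444 J.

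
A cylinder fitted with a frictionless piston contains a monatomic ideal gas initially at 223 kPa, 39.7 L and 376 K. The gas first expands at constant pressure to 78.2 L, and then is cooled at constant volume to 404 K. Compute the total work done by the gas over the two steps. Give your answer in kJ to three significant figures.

W_total ≈ 8.59 kJ

Step 1 (isobaric): W = PΔV = (223 kPa)(78.2 − 39.7 L) = 8586 J.
Step 2 (isochoric): W = 0 (constant volume).
W_total = 8586 + 0 = 8586 J.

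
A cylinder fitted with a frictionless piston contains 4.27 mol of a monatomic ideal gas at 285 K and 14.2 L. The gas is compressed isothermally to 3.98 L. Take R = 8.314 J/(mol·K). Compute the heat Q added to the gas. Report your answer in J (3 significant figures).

Isothermal ⇒ ΔU = 0, so Q = W = nRT ln(V₂/V₁).
Q = (4.27)(8.314)(285) ln(3.98/14.2) = 10118 × -1.272 = -12869 J.

Q ≈ -12900 J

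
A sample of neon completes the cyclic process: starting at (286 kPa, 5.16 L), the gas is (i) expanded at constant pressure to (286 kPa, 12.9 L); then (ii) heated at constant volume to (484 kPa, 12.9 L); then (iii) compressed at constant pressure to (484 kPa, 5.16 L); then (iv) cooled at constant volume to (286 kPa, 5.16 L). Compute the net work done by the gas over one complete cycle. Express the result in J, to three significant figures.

W_net ≈ -1530 J

Constant-volume legs do no work.
W(i) = (286)(12.9 − 5.16) = 2214 J; W(iii) = (484)(5.16 − 12.9) = -3746 J.
W_net = 2214 − 3746 = -1533 J (the counter-clockwise enclosed area).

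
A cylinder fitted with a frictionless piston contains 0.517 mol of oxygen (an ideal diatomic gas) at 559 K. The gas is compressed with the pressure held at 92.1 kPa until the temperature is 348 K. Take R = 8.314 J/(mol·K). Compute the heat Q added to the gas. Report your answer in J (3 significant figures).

Q ≈ -3170 J

Isobaric: W = nRΔT = (0.517)(8.314)(-211) = -906.9 J.
ΔU = nCᵥΔT with Cᵥ = 5R/2: ΔU = (0.517)(20.79)(-211) = -2267 J.
Q = ΔU + W = -2267 − 906.9 = -3174 J.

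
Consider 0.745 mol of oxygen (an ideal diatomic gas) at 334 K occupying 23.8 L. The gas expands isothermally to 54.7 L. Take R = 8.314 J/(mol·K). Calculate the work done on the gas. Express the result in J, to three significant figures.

Isothermal: W = nRT ln(V₂/V₁).
W = (0.745)(8.314)(334) × ln(54.7/23.8)
  = 2069 × 0.8322
W_by_gas = 1722 J; work on gas = −W_by = -1722 J.

W ≈ -1720 J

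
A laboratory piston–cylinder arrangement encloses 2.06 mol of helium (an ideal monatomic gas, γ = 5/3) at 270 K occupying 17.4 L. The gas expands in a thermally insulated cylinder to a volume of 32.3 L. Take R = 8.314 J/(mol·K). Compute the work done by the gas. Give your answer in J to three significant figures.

Adiabatic: TV^(γ−1) = const with γ = 5/3.
T₂ = T₁ (V₁/V₂)^(γ−1) = 270 × (17.4/32.3)^0.667 = 270 × 0.6621 = 178.8 K.
W_by = nCᵥ(T₁ − T₂) = (2.06)(12.47)(270 − 178.8) = 2344 J.

W ≈ 2340 J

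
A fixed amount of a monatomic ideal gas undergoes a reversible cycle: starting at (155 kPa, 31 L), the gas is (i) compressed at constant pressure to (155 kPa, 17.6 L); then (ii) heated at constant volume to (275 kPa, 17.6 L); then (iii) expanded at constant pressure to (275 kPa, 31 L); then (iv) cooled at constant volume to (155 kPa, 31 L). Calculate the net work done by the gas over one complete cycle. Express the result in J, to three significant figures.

W_net ≈ 1610 J

Constant-volume legs do no work.
W(i) = (155)(17.6 − 31) = -2077 J; W(iii) = (275)(31 − 17.6) = 3685 J.
W_net = -2077 + 3685 = 1608 J (the clockwise enclosed area).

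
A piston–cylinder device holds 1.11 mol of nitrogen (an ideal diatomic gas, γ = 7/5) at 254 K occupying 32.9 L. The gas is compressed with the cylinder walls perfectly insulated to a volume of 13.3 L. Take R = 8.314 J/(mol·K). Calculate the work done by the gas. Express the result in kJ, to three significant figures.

W ≈ -2.56 kJ

Adiabatic: TV^(γ−1) = const with γ = 7/5.
T₂ = T₁ (V₁/V₂)^(γ−1) = 254 × (32.9/13.3)^0.4 = 254 × 1.437 = 364.9 K.
W_by = nCᵥ(T₁ − T₂) = (1.11)(20.79)(254 − 364.9) = -2559 J.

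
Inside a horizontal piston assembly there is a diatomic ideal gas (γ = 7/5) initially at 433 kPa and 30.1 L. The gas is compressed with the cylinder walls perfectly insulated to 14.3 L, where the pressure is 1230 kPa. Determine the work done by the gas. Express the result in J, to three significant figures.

Adiabatic: W = (P₁V₁ − P₂V₂)/(γ − 1) with γ = 7/5.
P₁V₁ = 13033 J, P₂V₂ = 17589 J.
W = (13033 − 17589) / 0.4 = -11389 J.

W ≈ -11400 J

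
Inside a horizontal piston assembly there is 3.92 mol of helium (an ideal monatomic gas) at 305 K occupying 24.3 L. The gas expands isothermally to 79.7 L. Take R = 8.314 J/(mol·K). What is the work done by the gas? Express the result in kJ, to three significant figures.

Isothermal: W = nRT ln(V₂/V₁).
W = (3.92)(8.314)(305) × ln(79.7/24.3)
  = 9940 × 1.188
W_by_gas = 11807 J.

W ≈ 11.8 kJ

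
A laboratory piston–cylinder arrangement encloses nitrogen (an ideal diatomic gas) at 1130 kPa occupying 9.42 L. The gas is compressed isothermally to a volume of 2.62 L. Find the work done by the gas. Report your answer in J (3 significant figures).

W ≈ -13600 J

Isothermal: W = nRT ln(V₂/V₁) = P₁V₁ ln(V₂/V₁).
P₁V₁ = (1130 kPa)(9.42 L) = 10645 J.
W = 10645 × ln(2.62/9.42) = 10645 × -1.28
W_by_gas = -13621 J.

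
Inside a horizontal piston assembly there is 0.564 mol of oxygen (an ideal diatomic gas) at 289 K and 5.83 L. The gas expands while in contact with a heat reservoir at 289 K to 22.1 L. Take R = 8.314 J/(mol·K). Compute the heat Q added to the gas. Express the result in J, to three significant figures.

Isothermal ⇒ ΔU = 0, so Q = W = nRT ln(V₂/V₁).
Q = (0.564)(8.314)(289) ln(22.1/5.83) = 1355 × 1.333 = 1806 J.

Q ≈ 1810 J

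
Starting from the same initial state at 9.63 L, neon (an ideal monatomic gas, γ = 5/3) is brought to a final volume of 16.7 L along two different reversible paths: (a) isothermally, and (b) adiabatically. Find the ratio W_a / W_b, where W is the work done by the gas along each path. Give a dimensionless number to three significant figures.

Path (a) isothermal: W = P₁V₁ ln(V₂/V₁) → W_a/(P₁V₁) = 0.5505.
Path (b) adiabatic: W = P₁V₁(1 − (V₁/V₂)^(γ−1))/(γ−1) → W_b/(P₁V₁) = 0.4608.
W_a / W_b = 0.5505 / 0.4608 = 1.195.

W_a / W_b ≈ 1.19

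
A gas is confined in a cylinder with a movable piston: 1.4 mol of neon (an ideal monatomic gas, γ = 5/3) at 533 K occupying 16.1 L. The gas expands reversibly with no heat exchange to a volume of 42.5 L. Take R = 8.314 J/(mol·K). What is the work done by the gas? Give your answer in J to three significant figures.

Adiabatic: TV^(γ−1) = const with γ = 5/3.
T₂ = T₁ (V₁/V₂)^(γ−1) = 533 × (16.1/42.5)^0.667 = 533 × 0.5235 = 279.1 K.
W_by = nCᵥ(T₁ − T₂) = (1.4)(12.47)(533 − 279.1) = 4434 J.

W ≈ 4430 J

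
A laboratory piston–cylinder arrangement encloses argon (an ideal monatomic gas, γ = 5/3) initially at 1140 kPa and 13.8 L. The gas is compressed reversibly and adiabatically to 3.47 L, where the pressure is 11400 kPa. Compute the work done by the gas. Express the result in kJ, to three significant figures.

W ≈ -35.7 kJ

Adiabatic: W = (P₁V₁ − P₂V₂)/(γ − 1) with γ = 5/3.
P₁V₁ = 15732 J, P₂V₂ = 39558 J.
W = (15732 − 39558) / 0.6667 = -35739 J.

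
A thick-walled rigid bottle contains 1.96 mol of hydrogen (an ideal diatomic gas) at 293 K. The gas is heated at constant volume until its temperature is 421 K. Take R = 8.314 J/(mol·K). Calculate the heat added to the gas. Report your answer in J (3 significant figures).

Q ≈ 5210 J

Constant volume ⇒ W = 0, so Q = ΔU = nCᵥΔT with Cᵥ = 5R/2 = 20.79 J/(mol·K).
ΔU = (1.96)(20.79)(421 − 293) = 5215 J.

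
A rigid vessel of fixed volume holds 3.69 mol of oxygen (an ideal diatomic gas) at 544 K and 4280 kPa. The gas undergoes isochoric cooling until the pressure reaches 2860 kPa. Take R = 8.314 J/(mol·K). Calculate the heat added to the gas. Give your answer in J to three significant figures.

Constant volume ⇒ W = 0, so Q = ΔU = nCᵥΔT with Cᵥ = 5R/2 = 20.79 J/(mol·K).
At constant V, T₂/T₁ = P₂/P₁ ⇒ ΔT = T₁(P₂/P₁ − 1) = 544·(2860/4280 − 1) = -180.5 K.
ΔU = (3.69)(20.79)(-180.5) = -13843 J.

Q ≈ -13800 J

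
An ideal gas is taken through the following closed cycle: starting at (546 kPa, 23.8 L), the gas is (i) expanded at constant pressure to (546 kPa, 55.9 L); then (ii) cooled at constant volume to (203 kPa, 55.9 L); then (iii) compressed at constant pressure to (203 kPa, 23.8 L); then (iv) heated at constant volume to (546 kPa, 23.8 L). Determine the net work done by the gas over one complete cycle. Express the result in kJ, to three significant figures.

Constant-volume legs do no work.
W(i) = (546)(55.9 − 23.8) = 17527 J; W(iii) = (203)(23.8 − 55.9) = -6516 J.
W_net = 17527 − 6516 = 11010 J (the clockwise enclosed area).

W_net ≈ 11.0 kJ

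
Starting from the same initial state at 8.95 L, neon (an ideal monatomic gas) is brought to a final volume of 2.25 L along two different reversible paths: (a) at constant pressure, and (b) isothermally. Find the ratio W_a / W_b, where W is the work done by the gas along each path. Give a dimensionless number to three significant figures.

Path (a) isobaric: W = P₁(V₂ − V₁) → W_a/(P₁V₁) = -0.7486.
Path (b) isothermal: W = P₁V₁ ln(V₂/V₁) → W_b/(P₁V₁) = -1.381.
W_a / W_b = -0.7486 / -1.381 = 0.5422.

W_a / W_b ≈ 0.542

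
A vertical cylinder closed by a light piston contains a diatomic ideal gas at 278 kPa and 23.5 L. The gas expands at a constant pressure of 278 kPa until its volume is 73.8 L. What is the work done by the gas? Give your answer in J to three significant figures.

Isobaric: W = P ΔV.
W = (278 kPa)(73.8 − 23.5 L) = (278)(50.3) = 13983 J.

W ≈ 14000 J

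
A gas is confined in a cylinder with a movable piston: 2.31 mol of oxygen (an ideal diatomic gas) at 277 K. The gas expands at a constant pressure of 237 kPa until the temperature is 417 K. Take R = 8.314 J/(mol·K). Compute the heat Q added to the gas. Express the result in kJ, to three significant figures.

Isobaric: W = nRΔT = (2.31)(8.314)(140) = 2689 J.
ΔU = nCᵥΔT with Cᵥ = 5R/2: ΔU = (2.31)(20.79)(140) = 6722 J.
Q = ΔU + W = 6722 + 2689 = 9411 J.

Q ≈ 9.41 kJ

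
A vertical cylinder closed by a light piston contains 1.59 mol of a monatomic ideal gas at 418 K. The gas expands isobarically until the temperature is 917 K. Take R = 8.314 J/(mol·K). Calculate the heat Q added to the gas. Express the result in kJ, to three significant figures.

Isobaric: W = nRΔT = (1.59)(8.314)(499) = 6596 J.
ΔU = nCᵥΔT with Cᵥ = 3R/2: ΔU = (1.59)(12.47)(499) = 9895 J.
Q = ΔU + W = 9895 + 6596 = 16491 J.

Q ≈ 16.5 kJ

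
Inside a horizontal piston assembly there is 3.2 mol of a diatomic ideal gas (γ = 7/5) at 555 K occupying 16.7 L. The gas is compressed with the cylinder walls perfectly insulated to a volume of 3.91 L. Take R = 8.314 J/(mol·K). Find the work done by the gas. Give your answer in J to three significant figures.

Adiabatic: TV^(γ−1) = const with γ = 7/5.
T₂ = T₁ (V₁/V₂)^(γ−1) = 555 × (16.7/3.91)^0.4 = 555 × 1.787 = 992 K.
W_by = nCᵥ(T₁ − T₂) = (3.2)(20.79)(555 − 992) = -29065 J.

W ≈ -29100 J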